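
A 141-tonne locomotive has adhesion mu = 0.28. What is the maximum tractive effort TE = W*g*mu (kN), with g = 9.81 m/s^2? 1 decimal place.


TE_max = W * g * mu
TE_max = 141 * 9.81 * 0.28
TE_max = 1383.21 * 0.28
TE_max = 387.3 kN

387.3


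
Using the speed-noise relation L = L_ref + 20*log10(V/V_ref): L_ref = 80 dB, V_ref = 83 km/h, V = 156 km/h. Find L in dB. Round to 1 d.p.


V/V_ref = 156 / 83 = 1.879518
log10(1.879518) = 0.274047
20 * 0.274047 = 5.4809
L = 80 + 5.4809 = 85.5 dB

85.5


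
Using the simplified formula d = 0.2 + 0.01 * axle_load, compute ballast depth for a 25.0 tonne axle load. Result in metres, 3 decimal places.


d = 0.2 + 0.01 * 25.0
d = 0.2 + 0.25
d = 0.450 m

0.450


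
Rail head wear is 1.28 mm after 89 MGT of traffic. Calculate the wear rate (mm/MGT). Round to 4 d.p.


Wear rate = total wear / cumulative tonnage
Rate = 1.28 / 89
Rate = 0.0144 mm/MGT

0.0144


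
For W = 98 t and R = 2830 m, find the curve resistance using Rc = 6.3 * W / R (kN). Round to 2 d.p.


Rc = 6.3 * W / R
Rc = 6.3 * 98 / 2830
Rc = 617.4 / 2830
Rc = 0.22 kN

0.22


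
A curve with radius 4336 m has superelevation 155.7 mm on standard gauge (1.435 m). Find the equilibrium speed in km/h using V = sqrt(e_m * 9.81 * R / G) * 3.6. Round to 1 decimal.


Convert cant: e = 155.7 mm = 0.1557 m
V_ms = sqrt(0.1557 * 9.81 * 4336 / 1.435)
V_ms = sqrt(4615.247465) = 67.9356 m/s
V = 67.9356 * 3.6 = 244.6 km/h

244.6


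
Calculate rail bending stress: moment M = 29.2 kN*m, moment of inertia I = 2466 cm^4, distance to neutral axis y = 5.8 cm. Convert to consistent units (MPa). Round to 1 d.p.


Convert units:
M = 29.2 kN*m = 29200000 N*mm
y = 5.8 cm = 58 mm
I = 2466 cm^4 = 24660000 mm^4
sigma = 29200000 * 58 / 24660000
sigma = 68.7 MPa

68.7


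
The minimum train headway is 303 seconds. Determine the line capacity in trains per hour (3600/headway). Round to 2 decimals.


Capacity = 3600 / headway
Capacity = 3600 / 303
Capacity = 11.88 trains/hour

11.88


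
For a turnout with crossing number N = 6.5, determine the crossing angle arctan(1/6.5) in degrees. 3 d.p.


1/N = 1/6.5 = 0.153846
angle = arctan(0.153846) = 0.152649 rad
angle = 0.152649 * 180/pi = 8.746 degrees

8.746


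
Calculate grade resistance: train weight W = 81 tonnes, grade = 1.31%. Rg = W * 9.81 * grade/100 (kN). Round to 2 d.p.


Rg = W * 9.81 * grade / 100
Rg = 81 * 9.81 * 1.31 / 100
Rg = 794.61 * 0.0131
Rg = 10.41 kN

10.41


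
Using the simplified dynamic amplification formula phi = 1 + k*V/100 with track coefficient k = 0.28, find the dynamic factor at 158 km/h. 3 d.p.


phi = 1 + k * V / 100
phi = 1 + 0.28 * 158 / 100
phi = 1 + 0.4424
phi = 1.442

1.442


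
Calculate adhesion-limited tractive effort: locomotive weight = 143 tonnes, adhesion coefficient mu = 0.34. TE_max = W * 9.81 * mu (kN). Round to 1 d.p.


TE_max = W * g * mu
TE_max = 143 * 9.81 * 0.34
TE_max = 1402.83 * 0.34
TE_max = 477.0 kN

477.0


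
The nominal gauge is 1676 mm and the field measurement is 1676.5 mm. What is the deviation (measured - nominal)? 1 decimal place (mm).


Deviation = measured - nominal
Deviation = 1676.5 - 1676
Deviation = 0.5 mm

0.5


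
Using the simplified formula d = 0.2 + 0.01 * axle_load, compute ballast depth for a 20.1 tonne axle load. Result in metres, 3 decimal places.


d = 0.2 + 0.01 * 20.1
d = 0.2 + 0.201
d = 0.401 m

0.401


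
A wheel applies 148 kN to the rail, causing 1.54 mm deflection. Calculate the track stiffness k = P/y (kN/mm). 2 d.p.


Track stiffness k = P / y
k = 148 / 1.54
k = 96.10 kN/mm

96.10


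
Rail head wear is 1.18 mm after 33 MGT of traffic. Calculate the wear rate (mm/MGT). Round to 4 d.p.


Wear rate = total wear / cumulative tonnage
Rate = 1.18 / 33
Rate = 0.0358 mm/MGT

0.0358


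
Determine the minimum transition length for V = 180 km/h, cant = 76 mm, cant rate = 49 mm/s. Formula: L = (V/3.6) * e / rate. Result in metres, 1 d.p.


Convert speed: V = 180 / 3.6 = 50.0 m/s
L = 50.0 * 76 / 49
L = 3800.0 / 49
L = 77.6 m

77.6


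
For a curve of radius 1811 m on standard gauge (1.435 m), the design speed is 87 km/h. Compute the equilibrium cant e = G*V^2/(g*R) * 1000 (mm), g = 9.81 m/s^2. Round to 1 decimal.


Convert speed: V = 87 / 3.6 = 24.1667 m/s
Apply formula: e = 1.435 * 24.1667^2 / (9.81 * 1811)
e = 1.435 * 584.0278 / 17765.91
e = 0.047173 m = 47.2 mm

47.2


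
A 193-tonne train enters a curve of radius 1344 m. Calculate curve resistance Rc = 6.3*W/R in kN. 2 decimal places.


Rc = 6.3 * W / R
Rc = 6.3 * 193 / 1344
Rc = 1215.9 / 1344
Rc = 0.90 kN

0.90


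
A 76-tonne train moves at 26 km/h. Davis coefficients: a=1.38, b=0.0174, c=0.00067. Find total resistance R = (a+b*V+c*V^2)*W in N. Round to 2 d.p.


b*V = 0.0174 * 26 = 0.4524
c*V^2 = 0.00067 * 676 = 0.45292
R_per_t = 1.38 + 0.4524 + 0.45292 = 2.28532 N/t
R_total = 2.28532 * 76 = 173.68 N

173.68


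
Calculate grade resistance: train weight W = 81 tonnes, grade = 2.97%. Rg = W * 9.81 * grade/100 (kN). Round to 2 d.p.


Rg = W * 9.81 * grade / 100
Rg = 81 * 9.81 * 2.97 / 100
Rg = 794.61 * 0.0297
Rg = 23.60 kN

23.60


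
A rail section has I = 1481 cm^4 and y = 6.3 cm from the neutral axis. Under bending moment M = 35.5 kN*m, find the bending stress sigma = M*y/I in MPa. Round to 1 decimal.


Convert units:
M = 35.5 kN*m = 35500000 N*mm
y = 6.3 cm = 63 mm
I = 1481 cm^4 = 14810000 mm^4
sigma = 35500000 * 63 / 14810000
sigma = 151.0 MPa

151.0


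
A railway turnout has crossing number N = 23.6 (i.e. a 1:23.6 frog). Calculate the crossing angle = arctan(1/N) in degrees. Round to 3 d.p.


1/N = 1/23.6 = 0.042373
angle = arctan(0.042373) = 0.042348 rad
angle = 0.042348 * 180/pi = 2.426 degrees

2.426


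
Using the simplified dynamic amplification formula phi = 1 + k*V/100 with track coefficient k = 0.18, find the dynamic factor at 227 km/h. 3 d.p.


phi = 1 + k * V / 100
phi = 1 + 0.18 * 227 / 100
phi = 1 + 0.4086
phi = 1.409

1.409


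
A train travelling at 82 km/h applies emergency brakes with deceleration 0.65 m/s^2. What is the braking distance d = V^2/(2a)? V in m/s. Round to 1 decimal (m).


Convert speed: V = 82 / 3.6 = 22.7778 m/s
V^2 = 518.8272
d = 518.8272 / (2 * 0.65)
d = 518.8272 / 1.3
d = 399.1 m

399.1


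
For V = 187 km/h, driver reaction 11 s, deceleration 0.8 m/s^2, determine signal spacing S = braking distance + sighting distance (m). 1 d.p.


V = 187 / 3.6 = 51.9444 m/s
Braking distance = 51.9444^2 / (2*0.8) = 1686.3908 m
Sighting distance = 51.9444 * 11 = 571.3889 m
S = 1686.3908 + 571.3889 = 2257.8 m

2257.8


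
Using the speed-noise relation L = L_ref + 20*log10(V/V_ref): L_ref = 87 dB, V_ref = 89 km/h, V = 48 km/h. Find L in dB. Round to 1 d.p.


V/V_ref = 48 / 89 = 0.539326
log10(0.539326) = -0.268149
20 * -0.268149 = -5.363
L = 87 + -5.363 = 81.6 dB

81.6


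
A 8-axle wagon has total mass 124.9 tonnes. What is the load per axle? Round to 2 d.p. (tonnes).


Load per axle = total weight / number of axles
Load = 124.9 / 8
Load = 15.61 tonnes

15.61


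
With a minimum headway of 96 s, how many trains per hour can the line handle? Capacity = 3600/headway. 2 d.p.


Capacity = 3600 / headway
Capacity = 3600 / 96
Capacity = 37.50 trains/hour

37.50


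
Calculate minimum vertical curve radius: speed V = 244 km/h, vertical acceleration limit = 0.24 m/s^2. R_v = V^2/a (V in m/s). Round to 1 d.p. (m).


Convert speed: V = 244 / 3.6 = 67.7778 m/s
V^2 = 4593.8272 m^2/s^2
R_v = 4593.8272 / 0.24
R_v = 19140.9 m

19140.9


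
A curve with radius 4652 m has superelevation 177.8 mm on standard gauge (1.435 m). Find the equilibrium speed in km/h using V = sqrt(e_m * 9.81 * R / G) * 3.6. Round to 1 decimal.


Convert cant: e = 177.8 mm = 0.1778 m
V_ms = sqrt(0.1778 * 9.81 * 4652 / 1.435)
V_ms = sqrt(5654.426576) = 75.1959 m/s
V = 75.1959 * 3.6 = 270.7 km/h

270.7


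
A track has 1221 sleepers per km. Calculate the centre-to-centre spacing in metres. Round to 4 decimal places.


Spacing = 1000 m / number of sleepers
Spacing = 1000 / 1221
Spacing = 0.8190 m

0.8190


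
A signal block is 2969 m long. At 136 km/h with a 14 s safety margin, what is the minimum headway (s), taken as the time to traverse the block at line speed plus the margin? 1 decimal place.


V = 136 / 3.6 = 37.7778 m/s
Block traversal time = 2969 / 37.7778 = 78.5912 s
Headway = 78.5912 + 14
Headway = 92.6 s

92.6


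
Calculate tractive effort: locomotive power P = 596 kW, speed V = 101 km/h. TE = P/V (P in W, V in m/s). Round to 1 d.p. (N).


Convert: P = 596 kW = 596000 W
V = 101 / 3.6 = 28.0556 m/s
TE = 596000 / 28.0556
TE = 21243.6 N

21243.6


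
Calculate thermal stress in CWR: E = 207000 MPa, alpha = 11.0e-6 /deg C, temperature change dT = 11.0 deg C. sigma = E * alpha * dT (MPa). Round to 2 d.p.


sigma = E * alpha * dT
sigma = 207000 * 11.0e-6 * 11.0
sigma = 2.277 * 11.0
sigma = 25.05 MPa

25.05


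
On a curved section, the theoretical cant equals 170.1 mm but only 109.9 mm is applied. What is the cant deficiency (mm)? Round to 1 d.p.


Cant deficiency = equilibrium cant - actual cant
CD = 170.1 - 109.9
CD = 60.2 mm

60.2


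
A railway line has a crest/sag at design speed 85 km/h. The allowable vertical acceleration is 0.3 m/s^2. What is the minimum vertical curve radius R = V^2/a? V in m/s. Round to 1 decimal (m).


Convert speed: V = 85 / 3.6 = 23.6111 m/s
V^2 = 557.4846 m^2/s^2
R_v = 557.4846 / 0.3
R_v = 1858.3 m

1858.3


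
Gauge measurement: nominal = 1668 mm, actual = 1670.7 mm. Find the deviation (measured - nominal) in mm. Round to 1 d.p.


Deviation = measured - nominal
Deviation = 1670.7 - 1668
Deviation = 2.7 mm

2.7


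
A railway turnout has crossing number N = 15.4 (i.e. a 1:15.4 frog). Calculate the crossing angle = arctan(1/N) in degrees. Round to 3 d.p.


1/N = 1/15.4 = 0.064935
angle = arctan(0.064935) = 0.064844 rad
angle = 0.064844 * 180/pi = 3.715 degrees

3.715


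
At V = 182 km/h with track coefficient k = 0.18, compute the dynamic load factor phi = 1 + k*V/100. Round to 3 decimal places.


phi = 1 + k * V / 100
phi = 1 + 0.18 * 182 / 100
phi = 1 + 0.3276
phi = 1.328

1.328


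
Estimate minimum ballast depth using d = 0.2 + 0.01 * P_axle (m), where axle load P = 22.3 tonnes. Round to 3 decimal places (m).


d = 0.2 + 0.01 * 22.3
d = 0.2 + 0.223
d = 0.423 m

0.423


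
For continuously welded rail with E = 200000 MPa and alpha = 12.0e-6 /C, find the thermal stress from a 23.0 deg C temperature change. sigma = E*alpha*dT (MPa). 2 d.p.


sigma = E * alpha * dT
sigma = 200000 * 12.0e-6 * 23.0
sigma = 2.4 * 23.0
sigma = 55.20 MPa

55.20


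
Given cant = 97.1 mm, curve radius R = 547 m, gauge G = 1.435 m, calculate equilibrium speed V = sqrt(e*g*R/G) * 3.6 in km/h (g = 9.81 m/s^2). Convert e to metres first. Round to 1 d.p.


Convert cant: e = 97.1 mm = 0.0971 m
V_ms = sqrt(0.0971 * 9.81 * 547 / 1.435)
V_ms = sqrt(363.097838) = 19.0551 m/s
V = 19.0551 * 3.6 = 68.6 km/h

68.6


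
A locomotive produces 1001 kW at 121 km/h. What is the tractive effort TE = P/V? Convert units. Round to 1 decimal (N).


Convert: P = 1001 kW = 1001000 W
V = 121 / 3.6 = 33.6111 m/s
TE = 1001000 / 33.6111
TE = 29781.8 N

29781.8


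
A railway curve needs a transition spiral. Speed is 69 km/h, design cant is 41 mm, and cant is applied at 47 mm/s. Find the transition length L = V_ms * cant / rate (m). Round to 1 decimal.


Convert speed: V = 69 / 3.6 = 19.1667 m/s
L = 19.1667 * 41 / 47
L = 785.8333 / 47
L = 16.7 m

16.7


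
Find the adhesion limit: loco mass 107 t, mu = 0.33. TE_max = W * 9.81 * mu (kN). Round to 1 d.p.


TE_max = W * g * mu
TE_max = 107 * 9.81 * 0.33
TE_max = 1049.67 * 0.33
TE_max = 346.4 kN

346.4


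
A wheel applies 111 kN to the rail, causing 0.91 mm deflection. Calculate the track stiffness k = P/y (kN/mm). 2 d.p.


Track stiffness k = P / y
k = 111 / 0.91
k = 121.98 kN/mm

121.98


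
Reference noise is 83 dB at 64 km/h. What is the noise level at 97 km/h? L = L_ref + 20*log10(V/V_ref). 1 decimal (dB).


V/V_ref = 97 / 64 = 1.515625
log10(1.515625) = 0.180592
20 * 0.180592 = 3.6118
L = 83 + 3.6118 = 86.6 dB

86.6


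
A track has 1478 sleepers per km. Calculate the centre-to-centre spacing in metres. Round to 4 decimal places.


Spacing = 1000 m / number of sleepers
Spacing = 1000 / 1478
Spacing = 0.6766 m

0.6766


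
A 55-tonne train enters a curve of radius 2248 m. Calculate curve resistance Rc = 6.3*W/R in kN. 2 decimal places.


Rc = 6.3 * W / R
Rc = 6.3 * 55 / 2248
Rc = 346.5 / 2248
Rc = 0.15 kN

0.15


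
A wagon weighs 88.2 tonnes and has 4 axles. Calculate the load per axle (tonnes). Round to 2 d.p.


Load per axle = total weight / number of axles
Load = 88.2 / 4
Load = 22.05 tonnes

22.05


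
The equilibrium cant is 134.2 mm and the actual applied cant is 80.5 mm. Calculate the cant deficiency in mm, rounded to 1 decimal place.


Cant deficiency = equilibrium cant - actual cant
CD = 134.2 - 80.5
CD = 53.7 mm

53.7


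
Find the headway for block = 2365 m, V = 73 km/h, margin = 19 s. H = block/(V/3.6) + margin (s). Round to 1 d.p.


V = 73 / 3.6 = 20.2778 m/s
Block traversal time = 2365 / 20.2778 = 116.6301 s
Headway = 116.6301 + 19
Headway = 135.6 s

135.6


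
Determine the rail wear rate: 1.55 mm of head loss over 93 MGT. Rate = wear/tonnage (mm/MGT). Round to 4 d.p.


Wear rate = total wear / cumulative tonnage
Rate = 1.55 / 93
Rate = 0.0167 mm/MGT

0.0167


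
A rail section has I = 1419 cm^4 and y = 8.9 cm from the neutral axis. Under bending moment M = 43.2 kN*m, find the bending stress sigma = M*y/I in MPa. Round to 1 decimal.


Convert units:
M = 43.2 kN*m = 43200000 N*mm
y = 8.9 cm = 89 mm
I = 1419 cm^4 = 14190000 mm^4
sigma = 43200000 * 89 / 14190000
sigma = 271.0 MPa

271.0


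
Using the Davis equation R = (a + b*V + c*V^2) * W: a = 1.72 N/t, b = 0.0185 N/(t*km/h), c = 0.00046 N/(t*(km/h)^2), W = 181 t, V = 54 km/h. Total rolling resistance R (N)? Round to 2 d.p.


b*V = 0.0185 * 54 = 0.999
c*V^2 = 0.00046 * 2916 = 1.34136
R_per_t = 1.72 + 0.999 + 1.34136 = 4.06036 N/t
R_total = 4.06036 * 181 = 734.93 N

734.93


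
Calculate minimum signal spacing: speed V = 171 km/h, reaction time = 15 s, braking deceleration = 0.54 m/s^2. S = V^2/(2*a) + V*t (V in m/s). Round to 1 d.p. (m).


V = 171 / 3.6 = 47.5 m/s
Braking distance = 47.5^2 / (2*0.54) = 2089.1204 m
Sighting distance = 47.5 * 15 = 712.5 m
S = 2089.1204 + 712.5 = 2801.6 m

2801.6


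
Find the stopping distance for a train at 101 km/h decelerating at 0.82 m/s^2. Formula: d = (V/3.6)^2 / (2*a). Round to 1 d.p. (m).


Convert speed: V = 101 / 3.6 = 28.0556 m/s
V^2 = 787.1142
d = 787.1142 / (2 * 0.82)
d = 787.1142 / 1.64
d = 479.9 m

479.9


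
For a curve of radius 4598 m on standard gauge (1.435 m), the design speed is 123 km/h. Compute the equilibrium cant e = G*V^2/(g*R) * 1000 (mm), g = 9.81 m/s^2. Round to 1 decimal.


Convert speed: V = 123 / 3.6 = 34.1667 m/s
Apply formula: e = 1.435 * 34.1667^2 / (9.81 * 4598)
e = 1.435 * 1167.3611 / 45106.38
e = 0.037138 m = 37.1 mm

37.1


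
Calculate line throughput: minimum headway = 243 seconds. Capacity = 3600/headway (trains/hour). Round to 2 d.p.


Capacity = 3600 / headway
Capacity = 3600 / 243
Capacity = 14.81 trains/hour

14.81


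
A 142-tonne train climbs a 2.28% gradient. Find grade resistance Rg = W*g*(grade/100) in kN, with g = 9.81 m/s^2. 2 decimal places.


Rg = W * 9.81 * grade / 100
Rg = 142 * 9.81 * 2.28 / 100
Rg = 1393.02 * 0.0228
Rg = 31.76 kN

31.76


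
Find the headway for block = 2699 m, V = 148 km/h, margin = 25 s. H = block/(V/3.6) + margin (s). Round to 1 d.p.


V = 148 / 3.6 = 41.1111 m/s
Block traversal time = 2699 / 41.1111 = 65.6514 s
Headway = 65.6514 + 25
Headway = 90.7 s

90.7


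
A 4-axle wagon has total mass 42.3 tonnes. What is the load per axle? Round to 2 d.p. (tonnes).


Load per axle = total weight / number of axles
Load = 42.3 / 4
Load = 10.58 tonnes

10.58


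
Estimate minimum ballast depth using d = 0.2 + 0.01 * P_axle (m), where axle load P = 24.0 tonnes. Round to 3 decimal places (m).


d = 0.2 + 0.01 * 24.0
d = 0.2 + 0.24
d = 0.440 m

0.440


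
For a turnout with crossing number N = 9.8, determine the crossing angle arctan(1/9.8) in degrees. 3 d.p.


1/N = 1/9.8 = 0.102041
angle = arctan(0.102041) = 0.101689 rad
angle = 0.101689 * 180/pi = 5.826 degrees

5.826


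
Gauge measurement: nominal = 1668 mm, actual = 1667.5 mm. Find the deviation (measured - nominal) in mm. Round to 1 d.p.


Deviation = measured - nominal
Deviation = 1667.5 - 1668
Deviation = -0.5 mm

-0.5


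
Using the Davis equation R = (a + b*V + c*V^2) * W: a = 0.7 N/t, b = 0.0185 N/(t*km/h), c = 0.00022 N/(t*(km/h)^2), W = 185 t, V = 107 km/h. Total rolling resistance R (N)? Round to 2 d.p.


b*V = 0.0185 * 107 = 1.9795
c*V^2 = 0.00022 * 11449 = 2.51878
R_per_t = 0.7 + 1.9795 + 2.51878 = 5.19828 N/t
R_total = 5.19828 * 185 = 961.68 N

961.68


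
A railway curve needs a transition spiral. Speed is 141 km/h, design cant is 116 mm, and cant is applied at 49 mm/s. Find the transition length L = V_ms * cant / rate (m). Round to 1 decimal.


Convert speed: V = 141 / 3.6 = 39.1667 m/s
L = 39.1667 * 116 / 49
L = 4543.3333 / 49
L = 92.7 m

92.7


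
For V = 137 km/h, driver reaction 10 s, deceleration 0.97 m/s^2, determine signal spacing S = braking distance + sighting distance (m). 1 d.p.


V = 137 / 3.6 = 38.0556 m/s
Braking distance = 38.0556^2 / (2*0.97) = 746.5079 m
Sighting distance = 38.0556 * 10 = 380.5556 m
S = 746.5079 + 380.5556 = 1127.1 m

1127.1


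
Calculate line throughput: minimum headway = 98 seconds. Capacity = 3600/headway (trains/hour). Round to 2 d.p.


Capacity = 3600 / headway
Capacity = 3600 / 98
Capacity = 36.73 trains/hour

36.73


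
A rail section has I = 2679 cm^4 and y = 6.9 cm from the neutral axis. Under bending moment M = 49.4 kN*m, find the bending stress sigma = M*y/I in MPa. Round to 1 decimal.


Convert units:
M = 49.4 kN*m = 49400000 N*mm
y = 6.9 cm = 69 mm
I = 2679 cm^4 = 26790000 mm^4
sigma = 49400000 * 69 / 26790000
sigma = 127.2 MPa

127.2


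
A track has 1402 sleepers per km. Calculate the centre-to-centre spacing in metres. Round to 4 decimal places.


Spacing = 1000 m / number of sleepers
Spacing = 1000 / 1402
Spacing = 0.7133 m

0.7133


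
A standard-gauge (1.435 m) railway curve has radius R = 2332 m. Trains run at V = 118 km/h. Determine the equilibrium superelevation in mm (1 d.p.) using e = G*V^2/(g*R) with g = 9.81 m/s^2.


Convert speed: V = 118 / 3.6 = 32.7778 m/s
Apply formula: e = 1.435 * 32.7778^2 / (9.81 * 2332)
e = 1.435 * 1074.3827 / 22876.92
e = 0.067393 m = 67.4 mm

67.4


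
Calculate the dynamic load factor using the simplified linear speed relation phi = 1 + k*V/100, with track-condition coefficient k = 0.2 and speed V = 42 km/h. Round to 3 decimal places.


phi = 1 + k * V / 100
phi = 1 + 0.2 * 42 / 100
phi = 1 + 0.084
phi = 1.084

1.084


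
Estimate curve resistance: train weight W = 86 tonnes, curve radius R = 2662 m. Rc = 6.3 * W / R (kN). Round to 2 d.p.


Rc = 6.3 * W / R
Rc = 6.3 * 86 / 2662
Rc = 541.8 / 2662
Rc = 0.20 kN

0.20


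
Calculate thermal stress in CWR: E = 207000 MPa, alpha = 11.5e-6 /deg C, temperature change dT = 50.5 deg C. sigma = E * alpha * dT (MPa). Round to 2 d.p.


sigma = E * alpha * dT
sigma = 207000 * 11.5e-6 * 50.5
sigma = 2.3805 * 50.5
sigma = 120.22 MPa

120.22


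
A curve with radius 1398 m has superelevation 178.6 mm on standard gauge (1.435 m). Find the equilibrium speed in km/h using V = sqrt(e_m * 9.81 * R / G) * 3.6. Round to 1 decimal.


Convert cant: e = 178.6 mm = 0.1786 m
V_ms = sqrt(0.1786 * 9.81 * 1398 / 1.435)
V_ms = sqrt(1706.890779) = 41.3145 m/s
V = 41.3145 * 3.6 = 148.7 km/h

148.7


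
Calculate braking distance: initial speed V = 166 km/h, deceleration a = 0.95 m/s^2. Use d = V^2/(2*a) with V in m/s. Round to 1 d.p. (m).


Convert speed: V = 166 / 3.6 = 46.1111 m/s
V^2 = 2126.2346
d = 2126.2346 / (2 * 0.95)
d = 2126.2346 / 1.9
d = 1119.1 m

1119.1


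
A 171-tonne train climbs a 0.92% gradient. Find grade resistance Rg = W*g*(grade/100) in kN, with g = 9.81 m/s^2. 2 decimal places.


Rg = W * 9.81 * grade / 100
Rg = 171 * 9.81 * 0.92 / 100
Rg = 1677.51 * 0.0092
Rg = 15.43 kN

15.43


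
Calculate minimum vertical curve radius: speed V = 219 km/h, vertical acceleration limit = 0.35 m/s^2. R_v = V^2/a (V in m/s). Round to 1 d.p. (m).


Convert speed: V = 219 / 3.6 = 60.8333 m/s
V^2 = 3700.6944 m^2/s^2
R_v = 3700.6944 / 0.35
R_v = 10573.4 m

10573.4


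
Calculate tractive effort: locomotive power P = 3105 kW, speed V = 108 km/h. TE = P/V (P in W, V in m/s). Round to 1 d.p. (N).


Convert: P = 3105 kW = 3105000 W
V = 108 / 3.6 = 30.0 m/s
TE = 3105000 / 30.0
TE = 103500.0 N

103500.0


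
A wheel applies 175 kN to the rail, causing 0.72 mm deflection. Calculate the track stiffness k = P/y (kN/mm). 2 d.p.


Track stiffness k = P / y
k = 175 / 0.72
k = 243.06 kN/mm

243.06


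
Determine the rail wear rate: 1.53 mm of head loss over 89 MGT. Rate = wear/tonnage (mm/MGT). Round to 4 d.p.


Wear rate = total wear / cumulative tonnage
Rate = 1.53 / 89
Rate = 0.0172 mm/MGT

0.0172


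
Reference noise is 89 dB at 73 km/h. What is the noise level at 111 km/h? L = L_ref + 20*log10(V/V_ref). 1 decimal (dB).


V/V_ref = 111 / 73 = 1.520548
log10(1.520548) = 0.182
20 * 0.182 = 3.64
L = 89 + 3.64 = 92.6 dB

92.6


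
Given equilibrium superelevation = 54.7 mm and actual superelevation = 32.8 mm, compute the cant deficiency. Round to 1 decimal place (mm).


Cant deficiency = equilibrium cant - actual cant
CD = 54.7 - 32.8
CD = 21.9 mm

21.9


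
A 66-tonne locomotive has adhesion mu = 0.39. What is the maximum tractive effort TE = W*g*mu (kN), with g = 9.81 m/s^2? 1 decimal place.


TE_max = W * g * mu
TE_max = 66 * 9.81 * 0.39
TE_max = 647.46 * 0.39
TE_max = 252.5 kN

252.5


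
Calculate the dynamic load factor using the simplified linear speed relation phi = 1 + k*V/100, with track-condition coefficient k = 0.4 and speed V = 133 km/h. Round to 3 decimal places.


phi = 1 + k * V / 100
phi = 1 + 0.4 * 133 / 100
phi = 1 + 0.532
phi = 1.532

1.532


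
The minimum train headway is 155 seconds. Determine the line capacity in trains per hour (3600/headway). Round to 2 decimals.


Capacity = 3600 / headway
Capacity = 3600 / 155
Capacity = 23.23 trains/hour

23.23


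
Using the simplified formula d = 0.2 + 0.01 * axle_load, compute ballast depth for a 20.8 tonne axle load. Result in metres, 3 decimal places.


d = 0.2 + 0.01 * 20.8
d = 0.2 + 0.208
d = 0.408 m

0.408


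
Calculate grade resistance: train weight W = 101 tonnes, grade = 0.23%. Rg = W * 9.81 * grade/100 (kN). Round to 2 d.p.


Rg = W * 9.81 * grade / 100
Rg = 101 * 9.81 * 0.23 / 100
Rg = 990.81 * 0.0023
Rg = 2.28 kN

2.28


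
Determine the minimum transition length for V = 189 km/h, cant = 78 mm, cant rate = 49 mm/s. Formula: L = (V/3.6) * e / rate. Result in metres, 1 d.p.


Convert speed: V = 189 / 3.6 = 52.5 m/s
L = 52.5 * 78 / 49
L = 4095.0 / 49
L = 83.6 m

83.6


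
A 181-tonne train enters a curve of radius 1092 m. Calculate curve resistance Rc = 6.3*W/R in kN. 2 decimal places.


Rc = 6.3 * W / R
Rc = 6.3 * 181 / 1092
Rc = 1140.3 / 1092
Rc = 1.04 kN

1.04


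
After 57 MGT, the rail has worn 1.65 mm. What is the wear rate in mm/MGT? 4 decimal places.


Wear rate = total wear / cumulative tonnage
Rate = 1.65 / 57
Rate = 0.0289 mm/MGT

0.0289


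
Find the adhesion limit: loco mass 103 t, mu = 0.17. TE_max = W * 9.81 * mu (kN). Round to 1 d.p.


TE_max = W * g * mu
TE_max = 103 * 9.81 * 0.17
TE_max = 1010.43 * 0.17
TE_max = 171.8 kN

171.8


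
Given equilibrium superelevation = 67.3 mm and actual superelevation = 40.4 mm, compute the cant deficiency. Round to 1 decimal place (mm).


Cant deficiency = equilibrium cant - actual cant
CD = 67.3 - 40.4
CD = 26.9 mm

26.9


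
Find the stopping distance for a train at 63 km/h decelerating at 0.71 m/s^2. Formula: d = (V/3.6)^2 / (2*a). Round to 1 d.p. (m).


Convert speed: V = 63 / 3.6 = 17.5 m/s
V^2 = 306.25
d = 306.25 / (2 * 0.71)
d = 306.25 / 1.42
d = 215.7 m

215.7


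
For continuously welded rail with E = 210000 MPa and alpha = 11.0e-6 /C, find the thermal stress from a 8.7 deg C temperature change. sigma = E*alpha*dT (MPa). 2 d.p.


sigma = E * alpha * dT
sigma = 210000 * 11.0e-6 * 8.7
sigma = 2.31 * 8.7
sigma = 20.10 MPa

20.10


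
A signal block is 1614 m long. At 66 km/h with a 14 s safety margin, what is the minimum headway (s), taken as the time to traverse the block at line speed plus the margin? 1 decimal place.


V = 66 / 3.6 = 18.3333 m/s
Block traversal time = 1614 / 18.3333 = 88.0364 s
Headway = 88.0364 + 14
Headway = 102.0 s

102.0


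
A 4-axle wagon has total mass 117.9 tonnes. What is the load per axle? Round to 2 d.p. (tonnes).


Load per axle = total weight / number of axles
Load = 117.9 / 4
Load = 29.48 tonnes

29.48


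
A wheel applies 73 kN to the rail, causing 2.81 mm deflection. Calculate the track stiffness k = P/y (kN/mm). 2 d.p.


Track stiffness k = P / y
k = 73 / 2.81
k = 25.98 kN/mm

25.98


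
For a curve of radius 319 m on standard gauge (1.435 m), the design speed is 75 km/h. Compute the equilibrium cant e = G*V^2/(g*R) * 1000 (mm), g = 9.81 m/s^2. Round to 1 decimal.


Convert speed: V = 75 / 3.6 = 20.8333 m/s
Apply formula: e = 1.435 * 20.8333^2 / (9.81 * 319)
e = 1.435 * 434.0278 / 3129.39
e = 0.199026 m = 199.0 mm

199.0


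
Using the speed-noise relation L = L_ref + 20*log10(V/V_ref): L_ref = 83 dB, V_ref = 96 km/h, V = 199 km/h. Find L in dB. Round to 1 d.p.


V/V_ref = 199 / 96 = 2.072917
log10(2.072917) = 0.316582
20 * 0.316582 = 6.3316
L = 83 + 6.3316 = 89.3 dB

89.3


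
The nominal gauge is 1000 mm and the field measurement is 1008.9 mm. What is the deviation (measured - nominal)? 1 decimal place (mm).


Deviation = measured - nominal
Deviation = 1008.9 - 1000
Deviation = 8.9 mm

8.9


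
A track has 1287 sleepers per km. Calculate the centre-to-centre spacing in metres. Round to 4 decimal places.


Spacing = 1000 m / number of sleepers
Spacing = 1000 / 1287
Spacing = 0.7770 m

0.7770


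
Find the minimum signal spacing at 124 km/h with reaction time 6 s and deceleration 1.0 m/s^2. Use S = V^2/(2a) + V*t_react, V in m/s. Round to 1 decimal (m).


V = 124 / 3.6 = 34.4444 m/s
Braking distance = 34.4444^2 / (2*1.0) = 593.2099 m
Sighting distance = 34.4444 * 6 = 206.6667 m
S = 593.2099 + 206.6667 = 799.9 m

799.9


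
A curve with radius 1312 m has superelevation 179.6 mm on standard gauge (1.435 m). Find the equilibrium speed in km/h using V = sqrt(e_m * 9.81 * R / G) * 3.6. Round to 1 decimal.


Convert cant: e = 179.6 mm = 0.1796 m
V_ms = sqrt(0.1796 * 9.81 * 1312 / 1.435)
V_ms = sqrt(1610.858057) = 40.1355 m/s
V = 40.1355 * 3.6 = 144.5 km/h

144.5


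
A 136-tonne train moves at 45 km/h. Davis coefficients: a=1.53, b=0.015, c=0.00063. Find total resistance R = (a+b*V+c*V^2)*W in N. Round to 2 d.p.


b*V = 0.015 * 45 = 0.675
c*V^2 = 0.00063 * 2025 = 1.27575
R_per_t = 1.53 + 0.675 + 1.27575 = 3.48075 N/t
R_total = 3.48075 * 136 = 473.38 N

473.38


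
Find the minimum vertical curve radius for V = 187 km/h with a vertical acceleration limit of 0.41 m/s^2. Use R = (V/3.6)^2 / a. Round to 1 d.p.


Convert speed: V = 187 / 3.6 = 51.9444 m/s
V^2 = 2698.2253 m^2/s^2
R_v = 2698.2253 / 0.41
R_v = 6581.0 m

6581.0


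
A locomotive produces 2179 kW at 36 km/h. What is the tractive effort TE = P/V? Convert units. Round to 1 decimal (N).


Convert: P = 2179 kW = 2179000 W
V = 36 / 3.6 = 10.0 m/s
TE = 2179000 / 10.0
TE = 217900.0 N

217900.0


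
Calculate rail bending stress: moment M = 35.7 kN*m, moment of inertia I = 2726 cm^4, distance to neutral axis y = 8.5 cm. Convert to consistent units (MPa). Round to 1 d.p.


Convert units:
M = 35.7 kN*m = 35700000 N*mm
y = 8.5 cm = 85 mm
I = 2726 cm^4 = 27260000 mm^4
sigma = 35700000 * 85 / 27260000
sigma = 111.3 MPa

111.3


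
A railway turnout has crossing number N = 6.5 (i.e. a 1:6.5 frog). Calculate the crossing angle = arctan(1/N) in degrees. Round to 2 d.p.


1/N = 1/6.5 = 0.153846
angle = arctan(0.153846) = 0.152649 rad
angle = 0.152649 * 180/pi = 8.75 degrees

8.75


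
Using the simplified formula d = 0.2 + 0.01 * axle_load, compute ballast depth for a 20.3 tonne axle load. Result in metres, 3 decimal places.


d = 0.2 + 0.01 * 20.3
d = 0.2 + 0.203
d = 0.403 m

0.403


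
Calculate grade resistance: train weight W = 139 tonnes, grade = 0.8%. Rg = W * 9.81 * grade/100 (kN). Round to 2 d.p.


Rg = W * 9.81 * grade / 100
Rg = 139 * 9.81 * 0.8 / 100
Rg = 1363.59 * 0.008
Rg = 10.91 kN

10.91


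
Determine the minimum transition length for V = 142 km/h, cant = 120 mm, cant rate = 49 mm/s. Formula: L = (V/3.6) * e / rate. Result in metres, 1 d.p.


Convert speed: V = 142 / 3.6 = 39.4444 m/s
L = 39.4444 * 120 / 49
L = 4733.3333 / 49
L = 96.6 m

96.6


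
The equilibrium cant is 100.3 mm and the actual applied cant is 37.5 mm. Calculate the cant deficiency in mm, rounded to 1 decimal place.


Cant deficiency = equilibrium cant - actual cant
CD = 100.3 - 37.5
CD = 62.8 mm

62.8


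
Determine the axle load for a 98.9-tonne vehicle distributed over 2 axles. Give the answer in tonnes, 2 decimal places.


Load per axle = total weight / number of axles
Load = 98.9 / 2
Load = 49.45 tonnes

49.45


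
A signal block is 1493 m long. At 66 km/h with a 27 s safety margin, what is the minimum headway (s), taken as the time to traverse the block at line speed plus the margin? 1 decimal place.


V = 66 / 3.6 = 18.3333 m/s
Block traversal time = 1493 / 18.3333 = 81.4364 s
Headway = 81.4364 + 27
Headway = 108.4 s

108.4


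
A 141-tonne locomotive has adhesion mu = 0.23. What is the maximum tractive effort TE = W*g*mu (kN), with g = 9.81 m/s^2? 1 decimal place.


TE_max = W * g * mu
TE_max = 141 * 9.81 * 0.23
TE_max = 1383.21 * 0.23
TE_max = 318.1 kN

318.1


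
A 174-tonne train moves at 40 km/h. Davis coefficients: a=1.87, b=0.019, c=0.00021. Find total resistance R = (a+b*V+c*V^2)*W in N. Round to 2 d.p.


b*V = 0.019 * 40 = 0.76
c*V^2 = 0.00021 * 1600 = 0.336
R_per_t = 1.87 + 0.76 + 0.336 = 2.966 N/t
R_total = 2.966 * 174 = 516.08 N

516.08


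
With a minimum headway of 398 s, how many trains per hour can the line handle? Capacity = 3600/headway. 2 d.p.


Capacity = 3600 / headway
Capacity = 3600 / 398
Capacity = 9.05 trains/hour

9.05


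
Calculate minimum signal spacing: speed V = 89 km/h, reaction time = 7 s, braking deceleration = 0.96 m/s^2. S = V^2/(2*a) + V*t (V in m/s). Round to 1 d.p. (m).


V = 89 / 3.6 = 24.7222 m/s
Braking distance = 24.7222^2 / (2*0.96) = 318.3272 m
Sighting distance = 24.7222 * 7 = 173.0556 m
S = 318.3272 + 173.0556 = 491.4 m

491.4


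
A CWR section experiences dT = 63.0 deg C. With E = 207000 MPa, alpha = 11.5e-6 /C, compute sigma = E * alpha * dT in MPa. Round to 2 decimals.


sigma = E * alpha * dT
sigma = 207000 * 11.5e-6 * 63.0
sigma = 2.3805 * 63.0
sigma = 149.97 MPa

149.97


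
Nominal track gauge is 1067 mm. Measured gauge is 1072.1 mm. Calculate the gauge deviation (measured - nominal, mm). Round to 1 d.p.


Deviation = measured - nominal
Deviation = 1072.1 - 1067
Deviation = 5.1 mm

5.1


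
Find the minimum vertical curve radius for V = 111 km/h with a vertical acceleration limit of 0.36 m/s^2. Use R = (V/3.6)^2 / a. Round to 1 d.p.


Convert speed: V = 111 / 3.6 = 30.8333 m/s
V^2 = 950.6944 m^2/s^2
R_v = 950.6944 / 0.36
R_v = 2640.8 m

2640.8


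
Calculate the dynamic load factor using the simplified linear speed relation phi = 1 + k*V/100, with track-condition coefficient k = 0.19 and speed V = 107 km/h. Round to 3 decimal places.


phi = 1 + k * V / 100
phi = 1 + 0.19 * 107 / 100
phi = 1 + 0.2033
phi = 1.203

1.203


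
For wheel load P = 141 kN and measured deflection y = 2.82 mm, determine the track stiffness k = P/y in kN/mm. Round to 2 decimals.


Track stiffness k = P / y
k = 141 / 2.82
k = 50.00 kN/mm

50.00


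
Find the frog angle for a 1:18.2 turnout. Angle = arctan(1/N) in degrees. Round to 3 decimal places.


1/N = 1/18.2 = 0.054945
angle = arctan(0.054945) = 0.05489 rad
angle = 0.05489 * 180/pi = 3.145 degrees

3.145


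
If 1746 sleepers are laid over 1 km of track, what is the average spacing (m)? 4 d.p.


Spacing = 1000 m / number of sleepers
Spacing = 1000 / 1746
Spacing = 0.5727 m

0.5727


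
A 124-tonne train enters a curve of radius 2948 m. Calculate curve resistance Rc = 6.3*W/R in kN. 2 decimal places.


Rc = 6.3 * W / R
Rc = 6.3 * 124 / 2948
Rc = 781.2 / 2948
Rc = 0.26 kN

0.26


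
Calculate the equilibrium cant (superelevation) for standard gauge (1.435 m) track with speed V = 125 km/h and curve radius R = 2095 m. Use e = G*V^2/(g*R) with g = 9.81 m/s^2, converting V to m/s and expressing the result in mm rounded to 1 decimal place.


Convert speed: V = 125 / 3.6 = 34.7222 m/s
Apply formula: e = 1.435 * 34.7222^2 / (9.81 * 2095)
e = 1.435 * 1205.6327 / 20551.95
e = 0.084181 m = 84.2 mm

84.2


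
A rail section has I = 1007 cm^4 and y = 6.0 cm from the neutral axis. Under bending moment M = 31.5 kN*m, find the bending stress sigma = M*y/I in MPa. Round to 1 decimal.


Convert units:
M = 31.5 kN*m = 31500000 N*mm
y = 6.0 cm = 60 mm
I = 1007 cm^4 = 10070000 mm^4
sigma = 31500000 * 60 / 10070000
sigma = 187.7 MPa

187.7


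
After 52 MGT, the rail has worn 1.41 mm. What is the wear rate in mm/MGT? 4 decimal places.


Wear rate = total wear / cumulative tonnage
Rate = 1.41 / 52
Rate = 0.0271 mm/MGT

0.0271


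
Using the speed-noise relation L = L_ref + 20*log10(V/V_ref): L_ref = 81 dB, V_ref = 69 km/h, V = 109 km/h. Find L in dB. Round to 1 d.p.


V/V_ref = 109 / 69 = 1.57971
log10(1.57971) = 0.198577
20 * 0.198577 = 3.9715
L = 81 + 3.9715 = 85.0 dB

85.0


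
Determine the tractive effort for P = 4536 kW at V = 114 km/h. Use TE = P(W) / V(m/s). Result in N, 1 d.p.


Convert: P = 4536 kW = 4536000 W
V = 114 / 3.6 = 31.6667 m/s
TE = 4536000 / 31.6667
TE = 143242.1 N

143242.1


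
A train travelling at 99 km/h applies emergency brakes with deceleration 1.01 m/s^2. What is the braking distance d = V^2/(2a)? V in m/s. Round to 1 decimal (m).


Convert speed: V = 99 / 3.6 = 27.5 m/s
V^2 = 756.25
d = 756.25 / (2 * 1.01)
d = 756.25 / 2.02
d = 374.4 m

374.4


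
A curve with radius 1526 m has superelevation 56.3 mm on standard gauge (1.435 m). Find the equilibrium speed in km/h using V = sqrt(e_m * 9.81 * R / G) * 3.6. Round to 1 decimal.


Convert cant: e = 56.3 mm = 0.0563 m
V_ms = sqrt(0.0563 * 9.81 * 1526 / 1.435)
V_ms = sqrt(587.327093) = 24.2348 m/s
V = 24.2348 * 3.6 = 87.2 km/h

87.2


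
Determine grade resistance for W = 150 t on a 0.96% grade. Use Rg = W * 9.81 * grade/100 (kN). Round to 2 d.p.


Rg = W * 9.81 * grade / 100
Rg = 150 * 9.81 * 0.96 / 100
Rg = 1471.5 * 0.0096
Rg = 14.13 kN

14.13


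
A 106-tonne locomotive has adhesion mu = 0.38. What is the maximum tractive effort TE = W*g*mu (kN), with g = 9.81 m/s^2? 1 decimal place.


TE_max = W * g * mu
TE_max = 106 * 9.81 * 0.38
TE_max = 1039.86 * 0.38
TE_max = 395.1 kN

395.1


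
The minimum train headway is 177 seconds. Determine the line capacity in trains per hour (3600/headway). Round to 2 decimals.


Capacity = 3600 / headway
Capacity = 3600 / 177
Capacity = 20.34 trains/hour

20.34


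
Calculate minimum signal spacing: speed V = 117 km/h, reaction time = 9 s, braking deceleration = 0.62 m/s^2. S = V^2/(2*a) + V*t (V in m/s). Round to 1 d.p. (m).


V = 117 / 3.6 = 32.5 m/s
Braking distance = 32.5^2 / (2*0.62) = 851.8145 m
Sighting distance = 32.5 * 9 = 292.5 m
S = 851.8145 + 292.5 = 1144.3 m

1144.3


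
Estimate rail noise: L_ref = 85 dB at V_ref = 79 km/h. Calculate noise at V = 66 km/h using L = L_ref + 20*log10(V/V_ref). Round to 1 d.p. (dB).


V/V_ref = 66 / 79 = 0.835443
log10(0.835443) = -0.078083
20 * -0.078083 = -1.5617
L = 85 + -1.5617 = 83.4 dB

83.4


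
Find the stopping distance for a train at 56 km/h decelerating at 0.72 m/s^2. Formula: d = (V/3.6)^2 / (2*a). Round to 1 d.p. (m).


Convert speed: V = 56 / 3.6 = 15.5556 m/s
V^2 = 241.9753
d = 241.9753 / (2 * 0.72)
d = 241.9753 / 1.44
d = 168.0 m

168.0


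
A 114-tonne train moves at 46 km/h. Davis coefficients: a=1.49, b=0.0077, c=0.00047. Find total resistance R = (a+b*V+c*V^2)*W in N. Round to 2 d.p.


b*V = 0.0077 * 46 = 0.3542
c*V^2 = 0.00047 * 2116 = 0.99452
R_per_t = 1.49 + 0.3542 + 0.99452 = 2.83872 N/t
R_total = 2.83872 * 114 = 323.61 N

323.61


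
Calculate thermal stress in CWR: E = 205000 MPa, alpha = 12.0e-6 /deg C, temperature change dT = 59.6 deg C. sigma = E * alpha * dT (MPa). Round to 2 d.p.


sigma = E * alpha * dT
sigma = 205000 * 12.0e-6 * 59.6
sigma = 2.46 * 59.6
sigma = 146.62 MPa

146.62


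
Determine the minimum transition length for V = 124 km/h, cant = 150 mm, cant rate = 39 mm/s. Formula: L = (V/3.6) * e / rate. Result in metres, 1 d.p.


Convert speed: V = 124 / 3.6 = 34.4444 m/s
L = 34.4444 * 150 / 39
L = 5166.6667 / 39
L = 132.5 m

132.5


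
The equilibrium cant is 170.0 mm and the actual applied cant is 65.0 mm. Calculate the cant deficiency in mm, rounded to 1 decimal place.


Cant deficiency = equilibrium cant - actual cant
CD = 170.0 - 65.0
CD = 105.0 mm

105.0


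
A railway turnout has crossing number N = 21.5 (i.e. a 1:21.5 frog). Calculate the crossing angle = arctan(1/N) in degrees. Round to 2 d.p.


1/N = 1/21.5 = 0.046512
angle = arctan(0.046512) = 0.046478 rad
angle = 0.046478 * 180/pi = 2.66 degrees

2.66


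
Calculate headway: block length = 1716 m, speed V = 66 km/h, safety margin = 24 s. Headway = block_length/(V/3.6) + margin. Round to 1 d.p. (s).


V = 66 / 3.6 = 18.3333 m/s
Block traversal time = 1716 / 18.3333 = 93.6 s
Headway = 93.6 + 24
Headway = 117.6 s

117.6


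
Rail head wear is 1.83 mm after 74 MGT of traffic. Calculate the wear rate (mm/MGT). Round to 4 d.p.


Wear rate = total wear / cumulative tonnage
Rate = 1.83 / 74
Rate = 0.0247 mm/MGT

0.0247


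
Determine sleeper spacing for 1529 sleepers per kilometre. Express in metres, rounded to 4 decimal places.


Spacing = 1000 m / number of sleepers
Spacing = 1000 / 1529
Spacing = 0.6540 m

0.6540


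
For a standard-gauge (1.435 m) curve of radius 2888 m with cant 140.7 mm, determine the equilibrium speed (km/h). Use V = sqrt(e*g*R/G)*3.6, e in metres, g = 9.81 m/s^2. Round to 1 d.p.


Convert cant: e = 140.7 mm = 0.1407 m
V_ms = sqrt(0.1407 * 9.81 * 2888 / 1.435)
V_ms = sqrt(2777.847454) = 52.7053 m/s
V = 52.7053 * 3.6 = 189.7 km/h

189.7


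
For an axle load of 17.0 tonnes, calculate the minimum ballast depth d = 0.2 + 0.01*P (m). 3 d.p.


d = 0.2 + 0.01 * 17.0
d = 0.2 + 0.17
d = 0.370 m

0.370


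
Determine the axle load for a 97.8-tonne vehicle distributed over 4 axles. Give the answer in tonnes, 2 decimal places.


Load per axle = total weight / number of axles
Load = 97.8 / 4
Load = 24.45 tonnes

24.45


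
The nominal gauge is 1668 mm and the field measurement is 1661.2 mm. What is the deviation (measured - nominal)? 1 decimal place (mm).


Deviation = measured - nominal
Deviation = 1661.2 - 1668
Deviation = -6.8 mm

-6.8


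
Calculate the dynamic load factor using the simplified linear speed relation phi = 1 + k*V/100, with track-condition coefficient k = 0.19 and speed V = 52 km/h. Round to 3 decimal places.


phi = 1 + k * V / 100
phi = 1 + 0.19 * 52 / 100
phi = 1 + 0.0988
phi = 1.099

1.099
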